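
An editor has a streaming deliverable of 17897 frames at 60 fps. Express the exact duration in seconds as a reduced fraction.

17897/60 seconds

Running time = 17897 ÷ (60) = 17897 × 1/60 = 17897/60 s.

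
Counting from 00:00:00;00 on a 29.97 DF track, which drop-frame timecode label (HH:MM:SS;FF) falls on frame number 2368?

00:01:19;00

Ten DF minutes hold 17982 frames, so frame 2368 lies in block 0 (frames 0–17981) with 2368 frames into that block.
The block's first minute is 1800 frames and the rest 1798 each; 2368 frames reaches minute 1, so 0 × 18 + 1 × 2 = 2 labels have been skipped so far.
Adding those back, label number 2368 + 2 = 2370 at 30 labels/s is 79 s + 0 f = 0 h 1 min 19 s frame 0, i.e. 00:01:19;00.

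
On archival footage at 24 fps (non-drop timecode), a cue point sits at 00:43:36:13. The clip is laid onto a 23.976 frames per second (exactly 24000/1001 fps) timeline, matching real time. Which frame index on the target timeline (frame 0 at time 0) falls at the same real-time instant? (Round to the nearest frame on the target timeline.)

frame 62734

Source frame index: (0×3600 + 43×60 + 36) × 24 + 13 = 62797.
Real time: 62797 / (24) = 62797/24 s.
Target frame: (62797/24) × (24000/1001) = 8971000/143 ≈ 62734.266 → 62734.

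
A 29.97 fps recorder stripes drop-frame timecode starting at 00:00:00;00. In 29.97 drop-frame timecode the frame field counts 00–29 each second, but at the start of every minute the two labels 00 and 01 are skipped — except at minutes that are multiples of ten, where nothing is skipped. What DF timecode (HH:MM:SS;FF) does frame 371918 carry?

Each 10-minute DF block holds 10 × 60 × 30 − 9 × 2 = 17982 frames. 371918 ÷ 17982 → 20 full blocks, remainder 12278.
Within the partial block the first minute is 1800 frames and each further minute 1798, so 6 further minute boundaries passed. Total skipped labels = 18 × 20 + 2 × 6 = 372.
Non-drop label index = 371918 + 372 = 372290; at 30 labels/s that is 03:26:49:20, i.e. DF 03:26:49;20.

03:26:49;20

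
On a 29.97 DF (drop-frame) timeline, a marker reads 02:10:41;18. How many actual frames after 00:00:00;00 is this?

235014

Complete 10-minute blocks: 13, each 17982 frames → 233766.
Remaining 0 whole minutes in the current block: 0 frames.
Within the current minute: 41 × 30 + 18 = 1248. Total = 233766 + 0 + 1248 = 235014.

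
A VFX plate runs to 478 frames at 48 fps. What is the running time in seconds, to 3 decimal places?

Running time = 478 × 1/48 = 239/24 s ≈ 9.958 s.

9.958 seconds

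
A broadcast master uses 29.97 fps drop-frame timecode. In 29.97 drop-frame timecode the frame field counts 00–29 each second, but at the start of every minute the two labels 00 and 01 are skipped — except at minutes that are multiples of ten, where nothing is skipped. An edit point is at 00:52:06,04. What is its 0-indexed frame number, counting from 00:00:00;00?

Complete 10-minute blocks: 5, each 17982 frames → 89910.
Remaining 2 whole minutes in the current block: 1800 + 1 × 1798 = 3598 frames.
Within the current minute: 6 × 30 + 4 − 2 = 182 (labels ;00/;01 skipped at this minute). Total = 89910 + 3598 + 182 = 93690.

93690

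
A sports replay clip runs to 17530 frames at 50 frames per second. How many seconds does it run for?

350.6 seconds

Running time = 17530 / (50) = 350.6 s.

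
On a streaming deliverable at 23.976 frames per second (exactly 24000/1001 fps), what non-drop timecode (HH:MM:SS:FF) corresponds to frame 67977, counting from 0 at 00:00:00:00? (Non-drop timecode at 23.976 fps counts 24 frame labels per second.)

00:47:12:09

67977 ÷ 24 = 2832 full seconds, remainder 9 frames.
2832 s = 0 h 47 min 12 s.
Timecode: 00:47:12:09.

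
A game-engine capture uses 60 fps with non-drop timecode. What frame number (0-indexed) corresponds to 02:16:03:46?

frame 489826

Total seconds to the label: (2 × 3600 + 16 × 60 + 3) = 8163.
Frame index = 8163 × 60 + 46 = 489826.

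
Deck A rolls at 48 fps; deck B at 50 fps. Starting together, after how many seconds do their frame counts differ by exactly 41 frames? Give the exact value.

The gap grows by |50 − 48| = 2 frames per second.
Time for a 41-frame gap: 41 ÷ (2) = 20.5 s.

20.5 seconds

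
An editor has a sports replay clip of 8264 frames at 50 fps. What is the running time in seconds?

165.28 seconds

Running time = 8264 / (50) = 165.28 s.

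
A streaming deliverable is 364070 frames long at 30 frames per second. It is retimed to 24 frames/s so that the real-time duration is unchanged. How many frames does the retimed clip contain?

291256 frames

Target frames = source frames × (target rate / source rate) = 364070 × (24)/(30) = 364070 × 4/5 = 291256.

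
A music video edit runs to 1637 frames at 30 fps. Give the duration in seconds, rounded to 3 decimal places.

54.567 seconds

Running time = 1637 × 1/30 = 1637/30 s ≈ 54.567 s.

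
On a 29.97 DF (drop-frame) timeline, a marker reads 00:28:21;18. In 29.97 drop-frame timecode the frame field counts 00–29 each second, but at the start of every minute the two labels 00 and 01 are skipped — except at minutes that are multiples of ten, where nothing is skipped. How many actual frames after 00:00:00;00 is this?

Complete 10-minute blocks: 2, each 17982 frames → 35964.
Remaining 8 whole minutes in the current block: 1800 + 7 × 1798 = 14386 frames.
Within the current minute: 21 × 30 + 18 − 2 = 646 (labels ;00/;01 skipped at this minute). Total = 35964 + 14386 + 646 = 50996.

50996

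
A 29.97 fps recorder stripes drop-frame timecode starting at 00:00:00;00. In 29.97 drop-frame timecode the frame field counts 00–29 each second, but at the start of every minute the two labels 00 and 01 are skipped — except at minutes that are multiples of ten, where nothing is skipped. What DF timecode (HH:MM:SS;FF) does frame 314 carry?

00:00:10;14

Ten DF minutes hold 17982 frames, so frame 314 lies in block 0 (frames 0–17981) with 314 frames into that block.
The block's first minute is 1800 frames and the rest 1798 each; 314 frames reaches minute 0, so 0 × 18 + 0 × 2 = 0 labels have been skipped so far.
Adding those back, label number 314 + 0 = 314 at 30 labels/s is 10 s + 14 f = 0 h 0 min 10 s frame 14, i.e. 00:00:10;14.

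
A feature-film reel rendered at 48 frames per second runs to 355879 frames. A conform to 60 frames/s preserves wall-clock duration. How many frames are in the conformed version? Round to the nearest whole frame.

444849 frames

Frames at target rate = 355879 × (60) / (48) = 1779395/4 ≈ 444848.750.
Nearest whole frame: 444849.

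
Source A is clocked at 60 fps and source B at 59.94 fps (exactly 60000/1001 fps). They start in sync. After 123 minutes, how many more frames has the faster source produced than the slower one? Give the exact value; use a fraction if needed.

442800/1001 frames

123 min = 7380 s.
A emits 60 × 7380 = 442800 frames; B emits 60000/1001 × 7380 = 442800000/1001.
Difference = 442800/1001 frames (≈ 442.3576); B is behind A.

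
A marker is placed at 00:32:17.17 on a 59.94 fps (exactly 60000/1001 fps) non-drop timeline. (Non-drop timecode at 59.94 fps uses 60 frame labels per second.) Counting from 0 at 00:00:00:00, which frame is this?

frame 116237

Total seconds to the label: (0 × 3600 + 32 × 60 + 17) = 1937.
Frame index = 1937 × 60 + 17 = 116237.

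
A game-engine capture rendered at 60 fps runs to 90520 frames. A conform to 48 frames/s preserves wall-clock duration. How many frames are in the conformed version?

Target frames = source frames × (target rate / source rate) = 90520 × (48)/(60) = 90520 × 4/5 = 72416.

72416 frames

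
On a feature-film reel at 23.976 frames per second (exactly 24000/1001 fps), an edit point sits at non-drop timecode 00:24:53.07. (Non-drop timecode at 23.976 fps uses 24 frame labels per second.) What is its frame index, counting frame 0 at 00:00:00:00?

35839

Total seconds to the label: (0 × 3600 + 24 × 60 + 53) = 1493.
Frame index = 1493 × 24 + 7 = 35839.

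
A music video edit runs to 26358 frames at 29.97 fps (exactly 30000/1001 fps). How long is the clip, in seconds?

Running time = 26358 / (30000/1001) = 879.4786 s.

879.4786 seconds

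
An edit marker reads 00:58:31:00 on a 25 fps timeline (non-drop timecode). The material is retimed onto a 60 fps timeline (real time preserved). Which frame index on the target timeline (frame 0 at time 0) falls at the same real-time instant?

Source frame index: (0×3600 + 58×60 + 31) × 25 + 0 = 87775.
Real time: 87775 / (25) = 3511 s.
Target frame: (3511) × (60) = 210660.

frame 210660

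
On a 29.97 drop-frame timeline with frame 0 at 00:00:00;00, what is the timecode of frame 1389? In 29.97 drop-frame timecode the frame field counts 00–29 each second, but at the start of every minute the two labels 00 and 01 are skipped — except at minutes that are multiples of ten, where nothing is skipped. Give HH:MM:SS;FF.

Each 10-minute DF block holds 10 × 60 × 30 − 9 × 2 = 17982 frames. 1389 ÷ 17982 → 0 full blocks, remainder 1389.
Within the partial block the first minute is 1800 frames and each further minute 1798, so 0 further minute boundaries passed. Total skipped labels = 18 × 0 + 2 × 0 = 0.
Non-drop label index = 1389 + 0 = 1389; at 30 labels/s that is 00:00:46:09, i.e. DF 00:00:46;09.

00:00:46;09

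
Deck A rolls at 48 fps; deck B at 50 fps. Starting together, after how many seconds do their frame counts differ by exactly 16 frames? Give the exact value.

8 seconds

The gap grows by |50 − 48| = 2 frames per second.
Time for a 16-frame gap: 16 ÷ (2) = 8 s.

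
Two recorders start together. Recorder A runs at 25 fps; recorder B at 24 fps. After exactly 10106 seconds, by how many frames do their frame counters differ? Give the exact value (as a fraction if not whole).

10106 frames

A emits 25 × 10106 = 252650 frames; B emits 24 × 10106 = 242544.
Difference = 10106 frames; B is behind A.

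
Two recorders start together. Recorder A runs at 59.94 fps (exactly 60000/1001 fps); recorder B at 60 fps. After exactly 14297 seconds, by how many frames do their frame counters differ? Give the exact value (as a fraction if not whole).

A emits 60000/1001 × 14297 = 857820000/1001 frames; B emits 60 × 14297 = 857820.
Difference = 857820/1001 frames (≈ 856.9630); B is ahead of A.

857820/1001 frames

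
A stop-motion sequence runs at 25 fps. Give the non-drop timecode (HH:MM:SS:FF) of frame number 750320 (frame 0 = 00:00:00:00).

750320 ÷ 25 = 30012 full seconds, remainder 20 frames.
30012 s = 8 h 20 min 12 s.
Timecode: 08:20:12:20.

08:20:12:20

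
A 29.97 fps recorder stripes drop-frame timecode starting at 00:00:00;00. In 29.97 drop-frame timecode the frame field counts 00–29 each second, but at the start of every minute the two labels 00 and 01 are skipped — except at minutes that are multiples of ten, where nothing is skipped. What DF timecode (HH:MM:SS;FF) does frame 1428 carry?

Each 10-minute DF block holds 10 × 60 × 30 − 9 × 2 = 17982 frames. 1428 ÷ 17982 → 0 full blocks, remainder 1428.
Within the partial block the first minute is 1800 frames and each further minute 1798, so 0 further minute boundaries passed. Total skipped labels = 18 × 0 + 2 × 0 = 0.
Non-drop label index = 1428 + 0 = 1428; at 30 labels/s that is 00:00:47:18, i.e. DF 00:00:47;18.

00:00:47;18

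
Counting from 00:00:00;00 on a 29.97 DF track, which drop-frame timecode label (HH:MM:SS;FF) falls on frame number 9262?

00:05:09;02

Each 10-minute DF block holds 10 × 60 × 30 − 9 × 2 = 17982 frames. 9262 ÷ 17982 → 0 full blocks, remainder 9262.
Within the partial block the first minute is 1800 frames and each further minute 1798, so 5 further minute boundaries passed. Total skipped labels = 18 × 0 + 2 × 5 = 10.
Non-drop label index = 9262 + 10 = 9272; at 30 labels/s that is 00:05:09:02, i.e. DF 00:05:09;02.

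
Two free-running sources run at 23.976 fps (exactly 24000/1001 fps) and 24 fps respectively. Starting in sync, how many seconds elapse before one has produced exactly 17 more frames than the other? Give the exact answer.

17017/24 seconds

The gap grows by |24 − 24000/1001| = 24/1001 frames per second.
Time for a 17-frame gap: 17 ÷ (24/1001) = 17017/24 s.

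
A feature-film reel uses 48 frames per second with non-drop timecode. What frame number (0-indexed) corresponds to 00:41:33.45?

119709

Total seconds to the label: (0 × 3600 + 41 × 60 + 33) = 2493.
Frame index = 2493 × 48 + 45 = 119709.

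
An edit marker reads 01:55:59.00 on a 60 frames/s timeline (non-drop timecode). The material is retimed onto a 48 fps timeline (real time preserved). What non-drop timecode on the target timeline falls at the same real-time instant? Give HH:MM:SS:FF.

01:55:59:00

Source frame index: (1×3600 + 55×60 + 59) × 60 + 0 = 417540.
Real time: 417540 / (60) = 6959 s.
Target frame: (6959) × (48) = 334032.
At 48 labels/s: frame 334032 → 01:55:59:00.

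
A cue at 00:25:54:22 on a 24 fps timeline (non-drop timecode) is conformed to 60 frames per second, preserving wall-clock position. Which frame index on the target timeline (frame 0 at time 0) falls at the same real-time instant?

frame 93295

Source frame index: (0×3600 + 25×60 + 54) × 24 + 22 = 37318.
Real time: 37318 / (24) = 18659/12 s.
Target frame: (18659/12) × (60) = 93295.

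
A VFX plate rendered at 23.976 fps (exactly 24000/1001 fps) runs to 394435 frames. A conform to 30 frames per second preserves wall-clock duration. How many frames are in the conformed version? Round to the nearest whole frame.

Frames at target rate = 394435 × (30) / (24000/1001) = 78965887/160 ≈ 493536.794.
Nearest whole frame: 493537.

493537 frames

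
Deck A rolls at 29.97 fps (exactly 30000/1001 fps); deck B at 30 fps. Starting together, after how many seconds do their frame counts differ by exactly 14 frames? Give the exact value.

The gap grows by |30 − 30000/1001| = 30/1001 frames per second.
Time for a 14-frame gap: 14 ÷ (30/1001) = 7007/15 s.

7007/15 seconds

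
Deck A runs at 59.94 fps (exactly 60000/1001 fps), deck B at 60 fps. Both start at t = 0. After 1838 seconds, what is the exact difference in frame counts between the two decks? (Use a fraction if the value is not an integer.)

A emits 60000/1001 × 1838 = 110280000/1001 frames; B emits 60 × 1838 = 110280.
Difference = 110280/1001 frames (≈ 110.1698); B is ahead of A.

110280/1001 frames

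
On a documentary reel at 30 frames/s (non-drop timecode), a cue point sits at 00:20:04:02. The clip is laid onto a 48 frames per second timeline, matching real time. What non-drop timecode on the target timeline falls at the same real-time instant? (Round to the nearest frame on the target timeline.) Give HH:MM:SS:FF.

Source frame index: (0×3600 + 20×60 + 4) × 30 + 2 = 36122.
Real time: 36122 / (30) = 18061/15 s.
Target frame: (18061/15) × (48) = 288976/5 ≈ 57795.200 → 57795.
At 48 labels/s: frame 57795 → 00:20:04:03.

00:20:04:03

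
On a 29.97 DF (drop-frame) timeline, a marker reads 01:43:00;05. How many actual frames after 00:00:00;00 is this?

Complete 10-minute blocks: 10, each 17982 frames → 179820.
Remaining 3 whole minutes in the current block: 1800 + 2 × 1798 = 5396 frames.
Within the current minute: 0 × 30 + 5 − 2 = 3 (labels ;00/;01 skipped at this minute). Total = 179820 + 5396 + 3 = 185219.

185219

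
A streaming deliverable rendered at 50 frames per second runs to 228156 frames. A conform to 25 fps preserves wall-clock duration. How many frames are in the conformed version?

114078 frames

Target frames = source frames × (target rate / source rate) = 228156 × (25)/(50) = 228156 × 1/2 = 114078.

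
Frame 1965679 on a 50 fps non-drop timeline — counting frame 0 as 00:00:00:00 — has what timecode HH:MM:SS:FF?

10:55:13:29

1965679 ÷ 50 = 39313 full seconds, remainder 29 frames.
39313 s = 10 h 55 min 13 s.
Timecode: 10:55:13:29.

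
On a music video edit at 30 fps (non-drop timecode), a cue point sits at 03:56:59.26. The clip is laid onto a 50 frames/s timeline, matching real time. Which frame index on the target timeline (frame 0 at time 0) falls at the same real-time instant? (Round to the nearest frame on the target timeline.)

Source frame index: (3×3600 + 56×60 + 59) × 30 + 26 = 426596.
Real time: 426596 / (30) = 213298/15 s.
Target frame: (213298/15) × (50) = 2132980/3 ≈ 710993.333 → 710993.

frame 710993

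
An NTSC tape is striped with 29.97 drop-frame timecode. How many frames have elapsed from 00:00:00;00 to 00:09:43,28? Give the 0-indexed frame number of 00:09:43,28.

Complete 10-minute blocks: 0, each 17982 frames → 0.
Remaining 9 whole minutes in the current block: 1800 + 8 × 1798 = 16184 frames.
Within the current minute: 43 × 30 + 28 − 2 = 1316 (labels ;00/;01 skipped at this minute). Total = 0 + 16184 + 1316 = 17500.

17500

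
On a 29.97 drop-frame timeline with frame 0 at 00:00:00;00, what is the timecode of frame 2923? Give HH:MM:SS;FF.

Ten DF minutes hold 17982 frames, so frame 2923 lies in block 0 (frames 0–17981) with 2923 frames into that block.
The block's first minute is 1800 frames and the rest 1798 each; 2923 frames reaches minute 1, so 0 × 18 + 1 × 2 = 2 labels have been skipped so far.
Adding those back, label number 2923 + 2 = 2925 at 30 labels/s is 97 s + 15 f = 0 h 1 min 37 s frame 15, i.e. 00:01:37;15.

00:01:37;15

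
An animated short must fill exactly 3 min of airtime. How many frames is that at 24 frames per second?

3 min = 180 s.
Frames = 180 × 24 = 4320.

4320 frames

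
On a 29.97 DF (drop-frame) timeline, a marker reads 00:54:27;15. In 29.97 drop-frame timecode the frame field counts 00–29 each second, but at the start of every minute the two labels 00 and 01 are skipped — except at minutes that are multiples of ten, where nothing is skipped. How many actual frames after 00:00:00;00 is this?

As if non-drop at 30 labels/s: (0 × 3600 + 54 × 60 + 27) × 30 + 15 = 98025.
Minute boundaries passed: 54; those not divisible by 10: 54 − 5 = 49; dropped labels = 2 × 49 = 98.
Actual frame index = 98025 − 98 = 97927.

97927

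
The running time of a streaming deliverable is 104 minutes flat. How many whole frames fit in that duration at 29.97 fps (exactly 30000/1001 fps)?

187012 frames

104 min = 6240 s.
Frames = 6240 × 30000/1001 = 14400000/77 ≈ 187012.9870.
Complete frames: 187012.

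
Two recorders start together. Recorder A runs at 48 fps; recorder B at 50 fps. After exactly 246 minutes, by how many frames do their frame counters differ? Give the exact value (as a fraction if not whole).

29520 frames

246 min = 14760 s.
A emits 48 × 14760 = 708480 frames; B emits 50 × 14760 = 738000.
Difference = 29520 frames; B is ahead of A.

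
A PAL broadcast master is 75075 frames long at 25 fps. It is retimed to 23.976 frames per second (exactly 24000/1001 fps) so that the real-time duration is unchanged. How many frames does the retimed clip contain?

72000 frames

Target frames = source frames × (target rate / source rate) = 75075 × (24000/1001)/(25) = 75075 × 960/1001 = 72000.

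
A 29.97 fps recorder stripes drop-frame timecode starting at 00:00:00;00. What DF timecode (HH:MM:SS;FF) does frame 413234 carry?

03:49:48;08

Each 10-minute DF block holds 10 × 60 × 30 − 9 × 2 = 17982 frames. 413234 ÷ 17982 → 22 full blocks, remainder 17630.
Within the partial block the first minute is 1800 frames and each further minute 1798, so 9 further minute boundaries passed. Total skipped labels = 18 × 22 + 2 × 9 = 414.
Non-drop label index = 413234 + 414 = 413648; at 30 labels/s that is 03:49:48:08, i.e. DF 03:49:48;08.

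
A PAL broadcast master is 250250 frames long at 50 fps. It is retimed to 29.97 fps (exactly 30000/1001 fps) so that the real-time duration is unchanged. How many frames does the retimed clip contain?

150000 frames

Target frames = source frames × (target rate / source rate) = 250250 × (30000/1001)/(50) = 250250 × 600/1001 = 150000.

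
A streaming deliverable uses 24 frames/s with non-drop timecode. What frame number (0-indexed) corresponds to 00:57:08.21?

82293

Total seconds to the label: (0 × 3600 + 57 × 60 + 8) = 3428.
Frame index = 3428 × 24 + 21 = 82293.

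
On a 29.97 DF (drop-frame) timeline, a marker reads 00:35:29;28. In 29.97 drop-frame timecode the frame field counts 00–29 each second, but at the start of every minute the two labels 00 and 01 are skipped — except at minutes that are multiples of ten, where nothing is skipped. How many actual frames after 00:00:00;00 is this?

As if non-drop at 30 labels/s: (0 × 3600 + 35 × 60 + 29) × 30 + 28 = 63898.
Minute boundaries passed: 35; those not divisible by 10: 35 − 3 = 32; dropped labels = 2 × 32 = 64.
Actual frame index = 63898 − 64 = 63834.

63834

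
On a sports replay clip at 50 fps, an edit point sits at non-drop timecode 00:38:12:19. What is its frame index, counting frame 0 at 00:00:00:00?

frame 114619

Total seconds to the label: (0 × 3600 + 38 × 60 + 12) = 2292.
Frame index = 2292 × 50 + 19 = 114619.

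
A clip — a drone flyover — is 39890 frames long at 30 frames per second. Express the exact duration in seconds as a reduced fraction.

3989/3 seconds

Running time = 39890 ÷ (30) = 39890 × 1/30 = 3989/3 s.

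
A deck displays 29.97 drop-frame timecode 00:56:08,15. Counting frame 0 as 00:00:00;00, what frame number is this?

100953

Complete 10-minute blocks: 5, each 17982 frames → 89910.
Remaining 6 whole minutes in the current block: 1800 + 5 × 1798 = 10790 frames.
Within the current minute: 8 × 30 + 15 − 2 = 253 (labels ;00/;01 skipped at this minute). Total = 89910 + 10790 + 253 = 100953.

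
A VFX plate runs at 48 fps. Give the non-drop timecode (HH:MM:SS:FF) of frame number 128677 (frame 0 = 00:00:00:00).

00:44:40:37

128677 ÷ 48 = 2680 full seconds, remainder 37 frames.
2680 s = 0 h 44 min 40 s.
Timecode: 00:44:40:37.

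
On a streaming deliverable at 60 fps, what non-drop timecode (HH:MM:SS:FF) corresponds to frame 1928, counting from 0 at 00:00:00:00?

1928 ÷ 60 = 32 full seconds, remainder 8 frames.
32 s = 0 h 0 min 32 s.
Timecode: 00:00:32:08.

00:00:32:08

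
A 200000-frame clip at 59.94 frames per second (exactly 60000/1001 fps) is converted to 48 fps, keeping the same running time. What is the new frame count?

Target frames = source frames × (target rate / source rate) = 200000 × (48)/(60000/1001) = 200000 × 1001/1250 = 160160.

160160 frames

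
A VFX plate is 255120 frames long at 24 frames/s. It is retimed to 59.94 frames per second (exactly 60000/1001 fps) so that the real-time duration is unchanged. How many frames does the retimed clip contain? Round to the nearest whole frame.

637163 frames

Frames at target rate = 255120 × (60000/1001) / (24) = 637800000/1001 ≈ 637162.837.
Nearest whole frame: 637163.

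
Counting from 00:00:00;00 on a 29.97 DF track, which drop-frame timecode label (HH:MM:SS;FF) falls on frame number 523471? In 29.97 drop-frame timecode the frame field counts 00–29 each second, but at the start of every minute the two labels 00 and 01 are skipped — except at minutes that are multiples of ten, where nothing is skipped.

Each 10-minute DF block holds 10 × 60 × 30 − 9 × 2 = 17982 frames. 523471 ÷ 17982 → 29 full blocks, remainder 1993.
Within the partial block the first minute is 1800 frames and each further minute 1798, so 1 further minute boundary passed. Total skipped labels = 18 × 29 + 2 × 1 = 524.
Non-drop label index = 523471 + 524 = 523995; at 30 labels/s that is 04:51:06:15, i.e. DF 04:51:06;15.

04:51:06;15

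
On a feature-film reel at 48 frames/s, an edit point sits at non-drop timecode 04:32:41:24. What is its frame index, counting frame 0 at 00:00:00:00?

Total seconds to the label: (4 × 3600 + 32 × 60 + 41) = 16361.
Frame index = 16361 × 48 + 24 = 785352.

frame 785352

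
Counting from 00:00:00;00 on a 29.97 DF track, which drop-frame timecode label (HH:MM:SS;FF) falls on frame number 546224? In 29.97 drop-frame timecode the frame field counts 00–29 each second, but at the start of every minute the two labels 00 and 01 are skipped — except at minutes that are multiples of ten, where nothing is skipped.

05:03:45;20

Each 10-minute DF block holds 10 × 60 × 30 − 9 × 2 = 17982 frames. 546224 ÷ 17982 → 30 full blocks, remainder 6764.
Within the partial block the first minute is 1800 frames and each further minute 1798, so 3 further minute boundaries passed. Total skipped labels = 18 × 30 + 2 × 3 = 546.
Non-drop label index = 546224 + 546 = 546770; at 30 labels/s that is 05:03:45:20, i.e. DF 05:03:45;20.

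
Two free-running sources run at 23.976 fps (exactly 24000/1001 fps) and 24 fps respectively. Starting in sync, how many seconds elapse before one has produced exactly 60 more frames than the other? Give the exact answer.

The gap grows by |24 − 24000/1001| = 24/1001 frames per second.
Time for a 60-frame gap: 60 ÷ (24/1001) = 2502.5 s.

2502.5 seconds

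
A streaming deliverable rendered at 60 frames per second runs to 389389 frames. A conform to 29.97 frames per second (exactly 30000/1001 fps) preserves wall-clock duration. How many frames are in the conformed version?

Target frames = source frames × (target rate / source rate) = 389389 × (30000/1001)/(60) = 389389 × 500/1001 = 194500.

194500 frames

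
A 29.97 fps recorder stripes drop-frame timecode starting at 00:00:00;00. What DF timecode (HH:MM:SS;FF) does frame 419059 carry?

Ten DF minutes hold 17982 frames, so frame 419059 lies in block 23 (frames 413586–431567) with 5473 frames into that block.
The block's first minute is 1800 frames and the rest 1798 each; 5473 frames reaches minute 3, so 23 × 18 + 3 × 2 = 420 labels have been skipped so far.
Adding those back, label number 419059 + 420 = 419479 at 30 labels/s is 13982 s + 19 f = 3 h 53 min 2 s frame 19, i.e. 03:53:02;19.

03:53:02;19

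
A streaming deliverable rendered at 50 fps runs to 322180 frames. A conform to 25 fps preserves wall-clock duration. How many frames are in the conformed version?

161090 frames

Target frames = source frames × (target rate / source rate) = 322180 × (25)/(50) = 322180 × 1/2 = 161090.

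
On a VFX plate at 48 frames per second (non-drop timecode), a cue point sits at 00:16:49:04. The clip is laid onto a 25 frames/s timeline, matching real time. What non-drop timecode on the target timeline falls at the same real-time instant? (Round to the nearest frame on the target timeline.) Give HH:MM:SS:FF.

00:16:49:02

Source frame index: (0×3600 + 16×60 + 49) × 48 + 4 = 48436.
Real time: 48436 / (48) = 12109/12 s.
Target frame: (12109/12) × (25) = 302725/12 ≈ 25227.083 → 25227.
At 25 labels/s: frame 25227 → 00:16:49:02.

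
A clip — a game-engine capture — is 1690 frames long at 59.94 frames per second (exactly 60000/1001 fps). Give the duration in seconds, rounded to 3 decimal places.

28.195 seconds

Running time = 1690 × 1001/60000 = 169169/6000 s ≈ 28.195 s.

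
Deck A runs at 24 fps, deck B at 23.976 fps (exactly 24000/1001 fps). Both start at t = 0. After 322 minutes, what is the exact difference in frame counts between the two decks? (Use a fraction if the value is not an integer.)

66240/143 frames

322 min = 19320 s.
A emits 24 × 19320 = 463680 frames; B emits 24000/1001 × 19320 = 66240000/143.
Difference = 66240/143 frames (≈ 463.2168); B is behind A.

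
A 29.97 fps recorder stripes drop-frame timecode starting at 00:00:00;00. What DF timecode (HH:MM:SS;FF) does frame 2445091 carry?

22:39:44;19

Ten DF minutes hold 17982 frames, so frame 2445091 lies in block 135 (frames 2427570–2445551) with 17521 frames into that block.
The block's first minute is 1800 frames and the rest 1798 each; 17521 frames reaches minute 9, so 135 × 18 + 9 × 2 = 2448 labels have been skipped so far.
Adding those back, label number 2445091 + 2448 = 2447539 at 30 labels/s is 81584 s + 19 f = 22 h 39 min 44 s frame 19, i.e. 22:39:44;19.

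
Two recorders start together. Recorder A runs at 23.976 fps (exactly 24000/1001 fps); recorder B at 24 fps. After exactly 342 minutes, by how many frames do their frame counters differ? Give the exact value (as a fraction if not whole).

492480/1001 frames

342 min = 20520 s.
A emits 24000/1001 × 20520 = 492480000/1001 frames; B emits 24 × 20520 = 492480.
Difference = 492480/1001 frames (≈ 491.9880); B is ahead of A.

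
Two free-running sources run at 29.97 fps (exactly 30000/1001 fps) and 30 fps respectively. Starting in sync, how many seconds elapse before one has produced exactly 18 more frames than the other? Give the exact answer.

The gap grows by |30 − 30000/1001| = 30/1001 frames per second.
Time for a 18-frame gap: 18 ÷ (30/1001) = 600.6 s.

600.6 seconds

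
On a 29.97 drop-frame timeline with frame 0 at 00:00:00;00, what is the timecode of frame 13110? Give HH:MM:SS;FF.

00:07:17;14

Ten DF minutes hold 17982 frames, so frame 13110 lies in block 0 (frames 0–17981) with 13110 frames into that block.
The block's first minute is 1800 frames and the rest 1798 each; 13110 frames reaches minute 7, so 0 × 18 + 7 × 2 = 14 labels have been skipped so far.
Adding those back, label number 13110 + 14 = 13124 at 30 labels/s is 437 s + 14 f = 0 h 7 min 17 s frame 14, i.e. 00:07:17;14.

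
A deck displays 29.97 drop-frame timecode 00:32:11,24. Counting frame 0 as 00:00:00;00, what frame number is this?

57896

As if non-drop at 30 labels/s: (0 × 3600 + 32 × 60 + 11) × 30 + 24 = 57954.
Minute boundaries passed: 32; those not divisible by 10: 32 − 3 = 29; dropped labels = 2 × 29 = 58.
Actual frame index = 57954 − 58 = 57896.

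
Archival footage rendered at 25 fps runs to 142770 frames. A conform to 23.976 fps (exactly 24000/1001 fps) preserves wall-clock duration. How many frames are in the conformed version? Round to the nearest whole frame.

136922 frames

Frames at target rate = 142770 × (24000/1001) / (25) = 137059200/1001 ≈ 136922.278.
Nearest whole frame: 136922.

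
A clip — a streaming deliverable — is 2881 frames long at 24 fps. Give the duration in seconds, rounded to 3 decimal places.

Running time = 2881 × 1/24 = 2881/24 s ≈ 120.042 s.

120.042 seconds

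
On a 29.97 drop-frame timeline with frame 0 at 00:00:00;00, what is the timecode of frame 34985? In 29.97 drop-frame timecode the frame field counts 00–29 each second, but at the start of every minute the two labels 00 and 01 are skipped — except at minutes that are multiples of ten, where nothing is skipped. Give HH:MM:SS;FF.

Each 10-minute DF block holds 10 × 60 × 30 − 9 × 2 = 17982 frames. 34985 ÷ 17982 → 1 full block, remainder 17003.
Within the partial block the first minute is 1800 frames and each further minute 1798, so 9 further minute boundaries passed. Total skipped labels = 18 × 1 + 2 × 9 = 36.
Non-drop label index = 34985 + 36 = 35021; at 30 labels/s that is 00:19:27:11, i.e. DF 00:19:27;11.

00:19:27;11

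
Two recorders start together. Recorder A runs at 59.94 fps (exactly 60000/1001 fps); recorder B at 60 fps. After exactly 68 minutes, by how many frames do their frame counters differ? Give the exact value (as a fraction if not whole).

68 min = 4080 s.
A emits 60000/1001 × 4080 = 244800000/1001 frames; B emits 60 × 4080 = 244800.
Difference = 244800/1001 frames (≈ 244.5554); B is ahead of A.

244800/1001 frames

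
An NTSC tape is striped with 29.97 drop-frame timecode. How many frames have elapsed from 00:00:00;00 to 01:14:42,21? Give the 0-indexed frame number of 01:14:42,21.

Complete 10-minute blocks: 7, each 17982 frames → 125874.
Remaining 4 whole minutes in the current block: 1800 + 3 × 1798 = 7194 frames.
Within the current minute: 42 × 30 + 21 − 2 = 1279 (labels ;00/;01 skipped at this minute). Total = 125874 + 7194 + 1279 = 134347.

134347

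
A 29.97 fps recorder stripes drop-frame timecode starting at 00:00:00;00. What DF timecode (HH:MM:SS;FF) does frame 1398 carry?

Each 10-minute DF block holds 10 × 60 × 30 − 9 × 2 = 17982 frames. 1398 ÷ 17982 → 0 full blocks, remainder 1398.
Within the partial block the first minute is 1800 frames and each further minute 1798, so 0 further minute boundaries passed. Total skipped labels = 18 × 0 + 2 × 0 = 0.
Non-drop label index = 1398 + 0 = 1398; at 30 labels/s that is 00:00:46:18, i.e. DF 00:00:46;18.

00:00:46;18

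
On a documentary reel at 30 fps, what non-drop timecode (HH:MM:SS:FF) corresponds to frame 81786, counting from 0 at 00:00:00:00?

00:45:26:06

81786 ÷ 30 = 2726 full seconds, remainder 6 frames.
2726 s = 0 h 45 min 26 s.
Timecode: 00:45:26:06.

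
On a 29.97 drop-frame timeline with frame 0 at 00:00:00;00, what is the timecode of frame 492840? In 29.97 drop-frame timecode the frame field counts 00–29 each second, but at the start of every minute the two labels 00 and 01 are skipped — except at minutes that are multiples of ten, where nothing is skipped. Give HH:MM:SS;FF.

Ten DF minutes hold 17982 frames, so frame 492840 lies in block 27 (frames 485514–503495) with 7326 frames into that block.
The block's first minute is 1800 frames and the rest 1798 each; 7326 frames reaches minute 4, so 27 × 18 + 4 × 2 = 494 labels have been skipped so far.
Adding those back, label number 492840 + 494 = 493334 at 30 labels/s is 16444 s + 14 f = 4 h 34 min 4 s frame 14, i.e. 04:34:04;14.

04:34:04;14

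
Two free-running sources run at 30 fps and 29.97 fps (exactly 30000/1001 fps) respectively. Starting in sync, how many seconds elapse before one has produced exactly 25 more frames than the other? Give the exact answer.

The gap grows by |30000/1001 − 30| = 30/1001 frames per second.
Time for a 25-frame gap: 25 ÷ (30/1001) = 5005/6 s.

5005/6 seconds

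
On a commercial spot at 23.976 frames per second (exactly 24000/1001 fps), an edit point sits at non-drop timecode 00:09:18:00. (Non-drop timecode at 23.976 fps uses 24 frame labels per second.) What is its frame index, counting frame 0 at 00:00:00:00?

13392

Total seconds to the label: (0 × 3600 + 9 × 60 + 18) = 558.
Frame index = 558 × 24 + 0 = 13392.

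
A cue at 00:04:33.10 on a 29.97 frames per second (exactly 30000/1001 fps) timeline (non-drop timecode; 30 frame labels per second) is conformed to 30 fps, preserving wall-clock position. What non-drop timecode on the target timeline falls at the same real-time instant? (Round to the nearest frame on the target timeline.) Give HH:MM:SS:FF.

00:04:33:18

Source frame index: (0×3600 + 4×60 + 33) × 30 + 10 = 8200.
Real time: 8200 / (30000/1001) = 41041/150 s.
Target frame: (41041/150) × (30) = 41041/5 ≈ 8208.200 → 8208.
At 30 labels/s: frame 8208 → 00:04:33:18.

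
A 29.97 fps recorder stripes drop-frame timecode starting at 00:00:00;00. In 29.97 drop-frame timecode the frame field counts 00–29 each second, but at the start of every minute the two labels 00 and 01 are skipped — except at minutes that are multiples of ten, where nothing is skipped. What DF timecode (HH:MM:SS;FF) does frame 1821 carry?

00:01:00;23

Each 10-minute DF block holds 10 × 60 × 30 − 9 × 2 = 17982 frames. 1821 ÷ 17982 → 0 full blocks, remainder 1821.
Within the partial block the first minute is 1800 frames and each further minute 1798, so 1 further minute boundary passed. Total skipped labels = 18 × 0 + 2 × 1 = 2.
Non-drop label index = 1821 + 2 = 1823; at 30 labels/s that is 00:01:00:23, i.e. DF 00:01:00;23.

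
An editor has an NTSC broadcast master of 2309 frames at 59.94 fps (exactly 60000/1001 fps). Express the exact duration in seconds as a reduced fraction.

2311309/60000 seconds

Running time = 2309 ÷ (60000/1001) = 2309 × 1001/60000 = 2311309/60000 s.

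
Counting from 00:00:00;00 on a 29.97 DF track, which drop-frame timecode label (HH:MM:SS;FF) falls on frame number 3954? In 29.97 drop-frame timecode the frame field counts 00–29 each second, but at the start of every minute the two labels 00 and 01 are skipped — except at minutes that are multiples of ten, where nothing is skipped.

Each 10-minute DF block holds 10 × 60 × 30 − 9 × 2 = 17982 frames. 3954 ÷ 17982 → 0 full blocks, remainder 3954.
Within the partial block the first minute is 1800 frames and each further minute 1798, so 2 further minute boundaries passed. Total skipped labels = 18 × 0 + 2 × 2 = 4.
Non-drop label index = 3954 + 4 = 3958; at 30 labels/s that is 00:02:11:28, i.e. DF 00:02:11;28.

00:02:11;28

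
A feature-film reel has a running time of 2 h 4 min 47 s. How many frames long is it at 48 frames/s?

359376 frames

2 h 4 min 47 s = 7487 s.
Frames = 7487 × 48 = 359376.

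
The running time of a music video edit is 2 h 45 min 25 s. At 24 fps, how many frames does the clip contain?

238200 frames

2 h 45 min 25 s = 9925 s.
Frames = 9925 × 24 = 238200.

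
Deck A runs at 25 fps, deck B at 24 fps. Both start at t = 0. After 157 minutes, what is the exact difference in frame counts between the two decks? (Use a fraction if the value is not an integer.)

157 min = 9420 s.
A emits 25 × 9420 = 235500 frames; B emits 24 × 9420 = 226080.
Difference = 9420 frames; B is behind A.

9420 frames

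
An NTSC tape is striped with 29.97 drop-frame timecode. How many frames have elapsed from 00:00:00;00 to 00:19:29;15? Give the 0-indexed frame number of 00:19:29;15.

Complete 10-minute blocks: 1, each 17982 frames → 17982.
Remaining 9 whole minutes in the current block: 1800 + 8 × 1798 = 16184 frames.
Within the current minute: 29 × 30 + 15 − 2 = 883 (labels ;00/;01 skipped at this minute). Total = 17982 + 16184 + 883 = 35049.

35049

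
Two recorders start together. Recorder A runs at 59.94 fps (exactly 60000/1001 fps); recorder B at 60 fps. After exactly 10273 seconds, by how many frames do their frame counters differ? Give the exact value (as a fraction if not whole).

616380/1001 frames

A emits 60000/1001 × 10273 = 616380000/1001 frames; B emits 60 × 10273 = 616380.
Difference = 616380/1001 frames (≈ 615.7642); B is ahead of A.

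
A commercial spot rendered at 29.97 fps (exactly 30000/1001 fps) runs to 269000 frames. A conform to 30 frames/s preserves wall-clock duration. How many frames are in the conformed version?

269269 frames

Target frames = source frames × (target rate / source rate) = 269000 × (30)/(30000/1001) = 269000 × 1001/1000 = 269269.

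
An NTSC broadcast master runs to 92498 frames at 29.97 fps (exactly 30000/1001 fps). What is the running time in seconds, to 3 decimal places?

3086.350 seconds

Running time = 92498 × 1001/30000 = 46295249/15000 s ≈ 3086.350 s.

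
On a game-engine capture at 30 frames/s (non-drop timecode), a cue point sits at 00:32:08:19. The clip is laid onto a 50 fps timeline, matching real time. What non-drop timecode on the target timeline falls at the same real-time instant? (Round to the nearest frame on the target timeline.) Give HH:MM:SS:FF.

00:32:08:32

Source frame index: (0×3600 + 32×60 + 8) × 30 + 19 = 57859.
Real time: 57859 / (30) = 57859/30 s.
Target frame: (57859/30) × (50) = 289295/3 ≈ 96431.667 → 96432.
At 50 labels/s: frame 96432 → 00:32:08:32.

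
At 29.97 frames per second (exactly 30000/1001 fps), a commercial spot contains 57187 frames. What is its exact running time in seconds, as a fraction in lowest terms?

Running time = 57187 ÷ (30000/1001) = 57187 × 1001/30000 = 57244187/30000 s.

57244187/30000 seconds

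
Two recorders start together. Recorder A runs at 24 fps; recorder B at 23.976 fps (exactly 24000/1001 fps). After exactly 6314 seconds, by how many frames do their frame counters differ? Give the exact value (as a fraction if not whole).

1968/13 frames

A emits 24 × 6314 = 151536 frames; B emits 24000/1001 × 6314 = 1968000/13.
Difference = 1968/13 frames (≈ 151.3846); B is behind A.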